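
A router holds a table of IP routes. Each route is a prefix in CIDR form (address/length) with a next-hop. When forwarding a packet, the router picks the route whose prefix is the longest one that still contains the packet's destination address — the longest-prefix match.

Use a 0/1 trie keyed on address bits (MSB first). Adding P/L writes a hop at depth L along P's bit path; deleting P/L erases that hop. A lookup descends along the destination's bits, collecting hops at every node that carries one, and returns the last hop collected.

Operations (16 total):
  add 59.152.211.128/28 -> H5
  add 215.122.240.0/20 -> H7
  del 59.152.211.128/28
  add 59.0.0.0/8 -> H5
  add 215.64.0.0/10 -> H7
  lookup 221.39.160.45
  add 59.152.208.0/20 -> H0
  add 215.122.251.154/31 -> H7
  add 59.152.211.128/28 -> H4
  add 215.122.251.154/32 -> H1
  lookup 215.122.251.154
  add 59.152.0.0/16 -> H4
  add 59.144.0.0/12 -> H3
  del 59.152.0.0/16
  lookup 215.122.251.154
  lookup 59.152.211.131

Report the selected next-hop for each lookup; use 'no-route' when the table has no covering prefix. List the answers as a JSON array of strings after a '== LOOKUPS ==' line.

Process each operation:
  + 59.152.211.128/28 (H5) depth=28
  + 215.122.240.0/20 (H7) depth=20
  - 59.152.211.128/28 clear@28
  + 59.0.0.0/8 (H5) depth=8
  + 215.64.0.0/10 (H7) depth=10
  ? 221.39.160.45  path d0:-→d1:-→d2:-→d3:-→d4:-  best=no-route
  + 59.152.208.0/20 (H0) depth=20
  + 215.122.251.154/31 (H7) depth=31
  + 59.152.211.128/28 (H4) depth=28
  + 215.122.251.154/32 (H1) depth=32
  ? 215.122.251.154  path d0:-→d1:-→d2:-→d3:-→d4:-→d5:-→d6:-→d7:-→d8:-→d9:-→d10:H7→d11:-→d12:-→d13:-→d14:-→d15:-→d16:-→d17:-→d18:-→d19:-→d20:H7→d21:-→d22:-→d23:-→d24:-→d25:-→d26:-→d27:-→d28:-→d29:-→d30:-→d31:H7→d32:H1  best=H1
  + 59.152.0.0/16 (H4) depth=16
  + 59.144.0.0/12 (H3) depth=12
  - 59.152.0.0/16 clear@16
  ? 215.122.251.154  path d0:-→d1:-→d2:-→d3:-→d4:-→d5:-→d6:-→d7:-→d8:-→d9:-→d10:H7→d11:-→d12:-→d13:-→d14:-→d15:-→d16:-→d17:-→d18:-→d19:-→d20:H7→d21:-→d22:-→d23:-→d24:-→d25:-→d26:-→d27:-→d28:-→d29:-→d30:-→d31:H7→d32:H1  best=H1
  ? 59.152.211.131  path d0:-→d1:-→d2:-→d3:-→d4:-→d5:-→d6:-→d7:-→d8:H5→d9:-→d10:-→d11:-→d12:H3→d13:-→d14:-→d15:-→d16:-→d17:-→d18:-→d19:-→d20:H0→d21:-→d22:-→d23:-→d24:-→d25:-→d26:-→d27:-→d28:H4  best=H4

== LOOKUPS ==
["no-route","H1","H1","H4"]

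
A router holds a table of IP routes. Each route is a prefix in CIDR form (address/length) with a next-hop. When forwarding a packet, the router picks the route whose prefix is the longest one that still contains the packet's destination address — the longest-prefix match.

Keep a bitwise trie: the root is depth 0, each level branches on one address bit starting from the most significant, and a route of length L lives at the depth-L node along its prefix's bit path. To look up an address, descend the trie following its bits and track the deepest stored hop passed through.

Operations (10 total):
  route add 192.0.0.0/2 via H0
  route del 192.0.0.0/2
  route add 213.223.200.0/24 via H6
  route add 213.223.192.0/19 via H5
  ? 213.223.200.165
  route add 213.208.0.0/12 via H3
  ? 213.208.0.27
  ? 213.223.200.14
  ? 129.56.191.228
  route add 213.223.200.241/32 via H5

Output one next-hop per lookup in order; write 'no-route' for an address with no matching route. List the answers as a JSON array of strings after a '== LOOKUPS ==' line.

Trace:
  add 192.0.0.0/2 -> H0 at depth 2
  del 192.0.0.0/2 (clear depth 2)
  add 213.223.200.0/24 -> H6 at depth 24
  add 213.223.192.0/19 -> H5 at depth 19
  Q 213.223.200.165: descend 110101011101111111001000 ; hops seen [H5,H6] ; pick H6
  add 213.208.0.0/12 -> H3 at depth 12
  Q 213.208.0.27: descend 110101011101 ; hops seen [H3] ; pick H3
  Q 213.223.200.14: descend 110101011101111111001000 ; hops seen [H3,H5,H6] ; pick H6
  Q 129.56.191.228: descend 1 ; hops seen [∅] ; pick no-route
  add 213.223.200.241/32 -> H5 at depth 32

== LOOKUPS ==
["H6","H3","H6","no-route"]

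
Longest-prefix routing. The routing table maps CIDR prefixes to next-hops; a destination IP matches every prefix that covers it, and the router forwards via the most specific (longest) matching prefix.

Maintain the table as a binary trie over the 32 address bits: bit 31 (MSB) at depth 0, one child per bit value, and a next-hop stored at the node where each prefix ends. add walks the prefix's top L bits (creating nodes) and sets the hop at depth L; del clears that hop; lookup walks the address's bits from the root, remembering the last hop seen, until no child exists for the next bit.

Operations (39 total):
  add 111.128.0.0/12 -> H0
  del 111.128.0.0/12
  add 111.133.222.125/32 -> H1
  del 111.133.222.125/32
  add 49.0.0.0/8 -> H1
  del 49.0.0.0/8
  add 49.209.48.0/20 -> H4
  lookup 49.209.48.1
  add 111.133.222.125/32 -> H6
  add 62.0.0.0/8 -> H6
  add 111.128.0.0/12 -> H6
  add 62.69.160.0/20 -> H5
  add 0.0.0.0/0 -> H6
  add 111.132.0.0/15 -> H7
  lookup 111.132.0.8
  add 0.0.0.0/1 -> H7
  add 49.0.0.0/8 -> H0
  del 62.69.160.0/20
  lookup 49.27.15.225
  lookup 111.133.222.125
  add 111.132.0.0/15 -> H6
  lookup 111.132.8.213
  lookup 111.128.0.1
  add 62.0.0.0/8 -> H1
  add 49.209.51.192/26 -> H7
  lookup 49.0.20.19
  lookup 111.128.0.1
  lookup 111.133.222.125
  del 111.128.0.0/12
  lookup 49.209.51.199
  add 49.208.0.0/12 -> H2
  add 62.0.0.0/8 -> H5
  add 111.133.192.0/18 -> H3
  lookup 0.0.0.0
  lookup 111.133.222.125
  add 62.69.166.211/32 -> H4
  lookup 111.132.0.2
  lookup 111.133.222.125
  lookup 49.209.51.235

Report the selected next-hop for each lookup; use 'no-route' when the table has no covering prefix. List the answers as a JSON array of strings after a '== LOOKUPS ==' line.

Trace:
  + 111.128.0.0/12 (H0) depth=12
  del 111.128.0.0/12 (clear depth 12)
  + 111.133.222.125/32 (H1) depth=32
  del 111.133.222.125/32 (clear depth 32)
  + 49.0.0.0/8 (H1) depth=8
  del 49.0.0.0/8 (clear depth 8)
  + 49.209.48.0/20 (H4) depth=20
  ? 49.209.48.1  path d0:-→d1:-→d2:-→d3:-→d4:-→d5:-→d6:-→d7:-→d8:-→d9:-→d10:-→d11:-→d12:-→d13:-→d14:-→d15:-→d16:-→d17:-→d18:-→d19:-→d20:H4  best=H4
  + 111.133.222.125/32 (H6) depth=32
  + 62.0.0.0/8 (H6) depth=8
  + 111.128.0.0/12 (H6) depth=12
  + 62.69.160.0/20 (H5) depth=20
  + 0.0.0.0/0 (H6) depth=0
  + 111.132.0.0/15 (H7) depth=15
  ? 111.132.0.8  path d0:H6→d1:-→d2:-→d3:-→d4:-→d5:-→d6:-→d7:-→d8:-→d9:-→d10:-→d11:-→d12:H6→d13:-→d14:-→d15:H7  best=H7
  + 0.0.0.0/1 (H7) depth=1
  + 49.0.0.0/8 (H0) depth=8
  del 62.69.160.0/20 (clear depth 20)
  ? 49.27.15.225  path d0:H6→d1:H7→d2:-→d3:-→d4:-→d5:-→d6:-→d7:-→d8:H0  best=H0
  ? 111.133.222.125  path d0:H6→d1:H7→d2:-→d3:-→d4:-→d5:-→d6:-→d7:-→d8:-→d9:-→d10:-→d11:-→d12:H6→d13:-→d14:-→d15:H7→d16:-→d17:-→d18:-→d19:-→d20:-→d21:-→d22:-→d23:-→d24:-→d25:-→d26:-→d27:-→d28:-→d29:-→d30:-→d31:-→d32:H6  best=H6
  + 111.132.0.0/15 (H6) depth=15
  ? 111.132.8.213  path d0:H6→d1:H7→d2:-→d3:-→d4:-→d5:-→d6:-→d7:-→d8:-→d9:-→d10:-→d11:-→d12:H6→d13:-→d14:-→d15:H6  best=H6
  ? 111.128.0.1  path d0:H6→d1:H7→d2:-→d3:-→d4:-→d5:-→d6:-→d7:-→d8:-→d9:-→d10:-→d11:-→d12:H6→d13:-  best=H6
  + 62.0.0.0/8 (H1) depth=8
  + 49.209.51.192/26 (H7) depth=26
  ? 49.0.20.19  path d0:H6→d1:H7→d2:-→d3:-→d4:-→d5:-→d6:-→d7:-→d8:H0  best=H0
  ? 111.128.0.1  path d0:H6→d1:H7→d2:-→d3:-→d4:-→d5:-→d6:-→d7:-→d8:-→d9:-→d10:-→d11:-→d12:H6→d13:-  best=H6
  ? 111.133.222.125  path d0:H6→d1:H7→d2:-→d3:-→d4:-→d5:-→d6:-→d7:-→d8:-→d9:-→d10:-→d11:-→d12:H6→d13:-→d14:-→d15:H6→d16:-→d17:-→d18:-→d19:-→d20:-→d21:-→d22:-→d23:-→d24:-→d25:-→d26:-→d27:-→d28:-→d29:-→d30:-→d31:-→d32:H6  best=H6
  del 111.128.0.0/12 (clear depth 12)
  ? 49.209.51.199  path d0:H6→d1:H7→d2:-→d3:-→d4:-→d5:-→d6:-→d7:-→d8:H0→d9:-→d10:-→d11:-→d12:-→d13:-→d14:-→d15:-→d16:-→d17:-→d18:-→d19:-→d20:H4→d21:-→d22:-→d23:-→d24:-→d25:-→d26:H7  best=H7
  + 49.208.0.0/12 (H2) depth=12
  + 62.0.0.0/8 (H5) depth=8
  + 111.133.192.0/18 (H3) depth=18
  ? 0.0.0.0  path d0:H6→d1:H7→d2:-  best=H7
  ? 111.133.222.125  path d0:H6→d1:H7→d2:-→d3:-→d4:-→d5:-→d6:-→d7:-→d8:-→d9:-→d10:-→d11:-→d12:-→d13:-→d14:-→d15:H6→d16:-→d17:-→d18:H3→d19:-→d20:-→d21:-→d22:-→d23:-→d24:-→d25:-→d26:-→d27:-→d28:-→d29:-→d30:-→d31:-→d32:H6  best=H6
  + 62.69.166.211/32 (H4) depth=32
  ? 111.132.0.2  path d0:H6→d1:H7→d2:-→d3:-→d4:-→d5:-→d6:-→d7:-→d8:-→d9:-→d10:-→d11:-→d12:-→d13:-→d14:-→d15:H6  best=H6
  ? 111.133.222.125  path d0:H6→d1:H7→d2:-→d3:-→d4:-→d5:-→d6:-→d7:-→d8:-→d9:-→d10:-→d11:-→d12:-→d13:-→d14:-→d15:H6→d16:-→d17:-→d18:H3→d19:-→d20:-→d21:-→d22:-→d23:-→d24:-→d25:-→d26:-→d27:-→d28:-→d29:-→d30:-→d31:-→d32:H6  best=H6
  ? 49.209.51.235  path d0:H6→d1:H7→d2:-→d3:-→d4:-→d5:-→d6:-→d7:-→d8:H0→d9:-→d10:-→d11:-→d12:H2→d13:-→d14:-→d15:-→d16:-→d17:-→d18:-→d19:-→d20:H4→d21:-→d22:-→d23:-→d24:-→d25:-→d26:H7  best=H7

== LOOKUPS ==
["H4","H7","H0","H6","H6","H6","H0","H6","H6","H7","H7","H6","H6","H6","H7"]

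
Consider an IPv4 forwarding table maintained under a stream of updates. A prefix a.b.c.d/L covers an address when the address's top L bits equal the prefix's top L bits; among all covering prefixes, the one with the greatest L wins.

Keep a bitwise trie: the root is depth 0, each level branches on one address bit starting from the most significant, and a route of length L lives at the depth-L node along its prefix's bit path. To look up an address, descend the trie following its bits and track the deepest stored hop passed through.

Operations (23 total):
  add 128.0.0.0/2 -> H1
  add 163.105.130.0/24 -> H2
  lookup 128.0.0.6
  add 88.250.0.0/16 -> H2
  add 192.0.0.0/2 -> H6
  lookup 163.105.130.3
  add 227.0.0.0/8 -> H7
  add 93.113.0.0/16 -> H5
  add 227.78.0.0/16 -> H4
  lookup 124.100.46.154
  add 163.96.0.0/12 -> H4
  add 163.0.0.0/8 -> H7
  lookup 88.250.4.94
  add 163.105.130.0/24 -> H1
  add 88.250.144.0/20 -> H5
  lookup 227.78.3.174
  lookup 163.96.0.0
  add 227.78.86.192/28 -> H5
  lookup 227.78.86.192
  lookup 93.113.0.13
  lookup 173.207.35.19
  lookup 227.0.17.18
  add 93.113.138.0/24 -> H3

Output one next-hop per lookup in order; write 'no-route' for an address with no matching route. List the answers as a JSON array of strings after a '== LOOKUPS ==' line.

Apply in order:
  + 128.0.0.0/2 (H1) depth=2
  + 163.105.130.0/24 (H2) depth=24
  lookup 128.0.0.6: bits 10 walk d0:-→d1:-→d2:H1 -> H1
  + 88.250.0.0/16 (H2) depth=16
  + 192.0.0.0/2 (H6) depth=2
  lookup 163.105.130.3: bits 101000110110100110000010 walk d0:-→d1:-→d2:H1→d3:-→d4:-→d5:-→d6:-→d7:-→d8:-→d9:-→d10:-→d11:-→d12:-→d13:-→d14:-→d15:-→d16:-→d17:-→d18:-→d19:-→d20:-→d21:-→d22:-→d23:-→d24:H2 -> H2
  + 227.0.0.0/8 (H7) depth=8
  + 93.113.0.0/16 (H5) depth=16
  + 227.78.0.0/16 (H4) depth=16
  lookup 124.100.46.154: bits 01 walk d0:-→d1:-→d2:- -> no-route
  + 163.96.0.0/12 (H4) depth=12
  + 163.0.0.0/8 (H7) depth=8
  lookup 88.250.4.94: bits 0101100011111010 walk d0:-→d1:-→d2:-→d3:-→d4:-→d5:-→d6:-→d7:-→d8:-→d9:-→d10:-→d11:-→d12:-→d13:-→d14:-→d15:-→d16:H2 -> H2
  + 163.105.130.0/24 (H1) depth=24
  + 88.250.144.0/20 (H5) depth=20
  lookup 227.78.3.174: bits 1110001101001110 walk d0:-→d1:-→d2:H6→d3:-→d4:-→d5:-→d6:-→d7:-→d8:H7→d9:-→d10:-→d11:-→d12:-→d13:-→d14:-→d15:-→d16:H4 -> H4
  lookup 163.96.0.0: bits 101000110110 walk d0:-→d1:-→d2:H1→d3:-→d4:-→d5:-→d6:-→d7:-→d8:H7→d9:-→d10:-→d11:-→d12:H4 -> H4
  + 227.78.86.192/28 (H5) depth=28
  lookup 227.78.86.192: bits 1110001101001110010101101100 walk d0:-→d1:-→d2:H6→d3:-→d4:-→d5:-→d6:-→d7:-→d8:H7→d9:-→d10:-→d11:-→d12:-→d13:-→d14:-→d15:-→d16:H4→d17:-→d18:-→d19:-→d20:-→d21:-→d22:-→d23:-→d24:-→d25:-→d26:-→d27:-→d28:H5 -> H5
  lookup 93.113.0.13: bits 0101110101110001 walk d0:-→d1:-→d2:-→d3:-→d4:-→d5:-→d6:-→d7:-→d8:-→d9:-→d10:-→d11:-→d12:-→d13:-→d14:-→d15:-→d16:H5 -> H5
  lookup 173.207.35.19: bits 1010 walk d0:-→d1:-→d2:H1→d3:-→d4:- -> H1
  lookup 227.0.17.18: bits 111000110 walk d0:-→d1:-→d2:H6→d3:-→d4:-→d5:-→d6:-→d7:-→d8:H7→d9:- -> H7
  + 93.113.138.0/24 (H3) depth=24

== LOOKUPS ==
["H1","H2","no-route","H2","H4","H4","H5","H5","H1","H7"]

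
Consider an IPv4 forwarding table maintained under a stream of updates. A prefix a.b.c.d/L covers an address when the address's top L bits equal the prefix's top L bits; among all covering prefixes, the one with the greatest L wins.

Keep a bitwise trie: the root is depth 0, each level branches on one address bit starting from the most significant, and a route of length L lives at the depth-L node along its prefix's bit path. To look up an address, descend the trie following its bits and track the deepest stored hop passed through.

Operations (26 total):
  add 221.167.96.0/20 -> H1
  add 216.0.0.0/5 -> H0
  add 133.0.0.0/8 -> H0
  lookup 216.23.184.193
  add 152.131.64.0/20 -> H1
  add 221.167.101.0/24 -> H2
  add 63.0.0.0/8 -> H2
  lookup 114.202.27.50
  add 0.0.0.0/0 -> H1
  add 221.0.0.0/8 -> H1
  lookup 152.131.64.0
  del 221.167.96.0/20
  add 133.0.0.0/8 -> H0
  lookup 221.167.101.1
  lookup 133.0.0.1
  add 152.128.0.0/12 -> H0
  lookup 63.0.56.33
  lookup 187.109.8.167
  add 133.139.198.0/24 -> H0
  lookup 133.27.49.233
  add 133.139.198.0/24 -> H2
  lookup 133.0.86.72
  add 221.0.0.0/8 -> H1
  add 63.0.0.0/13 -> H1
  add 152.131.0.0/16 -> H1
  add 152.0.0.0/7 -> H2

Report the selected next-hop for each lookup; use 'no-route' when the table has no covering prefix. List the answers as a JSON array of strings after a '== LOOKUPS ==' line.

Apply in order:
  + 221.167.96.0/20 (H1) depth=20
  + 216.0.0.0/5 (H0) depth=5
  + 133.0.0.0/8 (H0) depth=8
  lookup 216.23.184.193: bits 11011 walk d0:-→d1:-→d2:-→d3:-→d4:-→d5:H0 -> H0
  + 152.131.64.0/20 (H1) depth=20
  + 221.167.101.0/24 (H2) depth=24
  + 63.0.0.0/8 (H2) depth=8
  lookup 114.202.27.50: bits 0 walk d0:-→d1:- -> no-route
  + 0.0.0.0/0 (H1) depth=0
  + 221.0.0.0/8 (H1) depth=8
  lookup 152.131.64.0: bits 10011000100000110100 walk d0:H1→d1:-→d2:-→d3:-→d4:-→d5:-→d6:-→d7:-→d8:-→d9:-→d10:-→d11:-→d12:-→d13:-→d14:-→d15:-→d16:-→d17:-→d18:-→d19:-→d20:H1 -> H1
  del 221.167.96.0/20 (clear depth 20)
  + 133.0.0.0/8 (H0) depth=8
  lookup 221.167.101.1: bits 110111011010011101100101 walk d0:H1→d1:-→d2:-→d3:-→d4:-→d5:H0→d6:-→d7:-→d8:H1→d9:-→d10:-→d11:-→d12:-→d13:-→d14:-→d15:-→d16:-→d17:-→d18:-→d19:-→d20:-→d21:-→d22:-→d23:-→d24:H2 -> H2
  lookup 133.0.0.1: bits 10000101 walk d0:H1→d1:-→d2:-→d3:-→d4:-→d5:-→d6:-→d7:-→d8:H0 -> H0
  + 152.128.0.0/12 (H0) depth=12
  lookup 63.0.56.33: bits 00111111 walk d0:H1→d1:-→d2:-→d3:-→d4:-→d5:-→d6:-→d7:-→d8:H2 -> H2
  lookup 187.109.8.167: bits 10 walk d0:H1→d1:-→d2:- -> H1
  + 133.139.198.0/24 (H0) depth=24
  lookup 133.27.49.233: bits 10000101 walk d0:H1→d1:-→d2:-→d3:-→d4:-→d5:-→d6:-→d7:-→d8:H0 -> H0
  + 133.139.198.0/24 (H2) depth=24
  lookup 133.0.86.72: bits 10000101 walk d0:H1→d1:-→d2:-→d3:-→d4:-→d5:-→d6:-→d7:-→d8:H0 -> H0
  + 221.0.0.0/8 (H1) depth=8
  + 63.0.0.0/13 (H1) depth=13
  + 152.131.0.0/16 (H1) depth=16
  + 152.0.0.0/7 (H2) depth=7

== LOOKUPS ==
["H0","no-route","H1","H2","H0","H2","H1","H0","H0"]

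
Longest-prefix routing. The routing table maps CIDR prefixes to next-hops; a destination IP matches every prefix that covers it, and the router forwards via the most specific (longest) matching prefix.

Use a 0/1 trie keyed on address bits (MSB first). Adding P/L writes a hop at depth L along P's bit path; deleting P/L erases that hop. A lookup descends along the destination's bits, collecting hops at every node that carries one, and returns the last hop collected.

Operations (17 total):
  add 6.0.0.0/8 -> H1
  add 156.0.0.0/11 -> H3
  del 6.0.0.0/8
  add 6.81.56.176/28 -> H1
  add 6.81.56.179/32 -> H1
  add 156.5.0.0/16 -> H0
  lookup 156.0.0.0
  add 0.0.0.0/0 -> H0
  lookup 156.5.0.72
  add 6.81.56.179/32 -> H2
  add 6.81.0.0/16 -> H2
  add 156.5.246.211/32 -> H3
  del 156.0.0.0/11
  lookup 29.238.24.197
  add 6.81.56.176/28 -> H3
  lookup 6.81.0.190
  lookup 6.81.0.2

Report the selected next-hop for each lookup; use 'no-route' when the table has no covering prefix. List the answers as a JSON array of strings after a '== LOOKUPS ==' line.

Apply in order:
  + 6.0.0.0/8 (H1) depth=8
  + 156.0.0.0/11 (H3) depth=11
  del 6.0.0.0/8 (clear depth 8)
  + 6.81.56.176/28 (H1) depth=28
  + 6.81.56.179/32 (H1) depth=32
  + 156.5.0.0/16 (H0) depth=16
  lookup 156.0.0.0: bits 1001110000000 walk d0:-→d1:-→d2:-→d3:-→d4:-→d5:-→d6:-→d7:-→d8:-→d9:-→d10:-→d11:H3→d12:-→d13:- -> H3
  + 0.0.0.0/0 (H0) depth=0
  lookup 156.5.0.72: bits 1001110000000101 walk d0:H0→d1:-→d2:-→d3:-→d4:-→d5:-→d6:-→d7:-→d8:-→d9:-→d10:-→d11:H3→d12:-→d13:-→d14:-→d15:-→d16:H0 -> H0
  + 6.81.56.179/32 (H2) depth=32
  + 6.81.0.0/16 (H2) depth=16
  + 156.5.246.211/32 (H3) depth=32
  del 156.0.0.0/11 (clear depth 11)
  lookup 29.238.24.197: bits 000 walk d0:H0→d1:-→d2:-→d3:- -> H0
  + 6.81.56.176/28 (H3) depth=28
  lookup 6.81.0.190: bits 000001100101000100 walk d0:H0→d1:-→d2:-→d3:-→d4:-→d5:-→d6:-→d7:-→d8:-→d9:-→d10:-→d11:-→d12:-→d13:-→d14:-→d15:-→d16:H2→d17:-→d18:- -> H2
  lookup 6.81.0.2: bits 000001100101000100 walk d0:H0→d1:-→d2:-→d3:-→d4:-→d5:-→d6:-→d7:-→d8:-→d9:-→d10:-→d11:-→d12:-→d13:-→d14:-→d15:-→d16:H2→d17:-→d18:- -> H2

== LOOKUPS ==
["H3","H0","H0","H2","H2"]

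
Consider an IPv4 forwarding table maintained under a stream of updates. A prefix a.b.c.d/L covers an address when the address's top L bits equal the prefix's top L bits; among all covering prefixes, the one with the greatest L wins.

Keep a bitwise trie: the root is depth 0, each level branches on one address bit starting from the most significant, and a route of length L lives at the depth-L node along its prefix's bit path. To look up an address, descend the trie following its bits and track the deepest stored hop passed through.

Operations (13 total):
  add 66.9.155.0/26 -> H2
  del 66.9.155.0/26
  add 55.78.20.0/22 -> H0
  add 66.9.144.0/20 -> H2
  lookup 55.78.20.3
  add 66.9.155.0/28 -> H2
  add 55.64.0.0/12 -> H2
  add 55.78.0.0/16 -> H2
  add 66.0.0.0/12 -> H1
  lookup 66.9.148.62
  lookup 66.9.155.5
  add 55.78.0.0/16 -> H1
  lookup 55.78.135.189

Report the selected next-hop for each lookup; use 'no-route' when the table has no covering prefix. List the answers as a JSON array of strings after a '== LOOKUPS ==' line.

Apply in order:
  + 66.9.155.0/26 (H2) depth=26
  del 66.9.155.0/26 (clear depth 26)
  + 55.78.20.0/22 (H0) depth=22
  + 66.9.144.0/20 (H2) depth=20
  Q 55.78.20.3: descend 0011011101001110000101 ; hops seen [H0] ; pick H0
  + 66.9.155.0/28 (H2) depth=28
  + 55.64.0.0/12 (H2) depth=12
  + 55.78.0.0/16 (H2) depth=16
  + 66.0.0.0/12 (H1) depth=12
  Q 66.9.148.62: descend 01000010000010011001 ; hops seen [H1,H2] ; pick H2
  Q 66.9.155.5: descend 0100001000001001100110110000 ; hops seen [H1,H2,H2] ; pick H2
  + 55.78.0.0/16 (H1) depth=16
  Q 55.78.135.189: descend 0011011101001110 ; hops seen [H2,H1] ; pick H1

== LOOKUPS ==
["H0","H2","H2","H1"]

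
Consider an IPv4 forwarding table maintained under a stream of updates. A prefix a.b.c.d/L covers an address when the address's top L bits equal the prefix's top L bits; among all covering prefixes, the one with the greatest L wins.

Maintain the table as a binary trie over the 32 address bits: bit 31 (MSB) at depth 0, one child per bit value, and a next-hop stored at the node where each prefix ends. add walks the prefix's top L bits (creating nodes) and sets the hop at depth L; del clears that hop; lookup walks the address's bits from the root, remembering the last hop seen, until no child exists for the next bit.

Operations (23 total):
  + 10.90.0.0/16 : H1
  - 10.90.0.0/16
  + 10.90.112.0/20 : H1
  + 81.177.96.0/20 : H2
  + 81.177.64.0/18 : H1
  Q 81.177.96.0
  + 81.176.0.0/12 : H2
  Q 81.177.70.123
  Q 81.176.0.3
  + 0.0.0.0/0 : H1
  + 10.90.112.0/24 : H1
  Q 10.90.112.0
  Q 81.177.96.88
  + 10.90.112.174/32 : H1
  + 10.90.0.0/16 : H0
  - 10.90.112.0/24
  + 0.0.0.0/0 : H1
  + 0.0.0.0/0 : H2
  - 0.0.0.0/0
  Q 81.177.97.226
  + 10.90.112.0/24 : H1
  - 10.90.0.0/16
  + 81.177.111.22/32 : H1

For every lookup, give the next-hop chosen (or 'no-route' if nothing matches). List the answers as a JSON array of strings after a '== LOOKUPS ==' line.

Trace:
  add 10.90.0.0/16 -> H1 at depth 16
  del 10.90.0.0/16 (clear depth 16)
  add 10.90.112.0/20 -> H1 at depth 20
  add 81.177.96.0/20 -> H2 at depth 20
  add 81.177.64.0/18 -> H1 at depth 18
  Q 81.177.96.0: descend 01010001101100010110 ; hops seen [H1,H2] ; pick H2
  add 81.176.0.0/12 -> H2 at depth 12
  Q 81.177.70.123: descend 010100011011000101 ; hops seen [H2,H1] ; pick H1
  Q 81.176.0.3: descend 010100011011000 ; hops seen [H2] ; pick H2
  add 0.0.0.0/0 -> H1 at depth 0
  add 10.90.112.0/24 -> H1 at depth 24
  Q 10.90.112.0: descend 000010100101101001110000 ; hops seen [H1,H1,H1] ; pick H1
  Q 81.177.96.88: descend 01010001101100010110 ; hops seen [H1,H2,H1,H2] ; pick H2
  add 10.90.112.174/32 -> H1 at depth 32
  add 10.90.0.0/16 -> H0 at depth 16
  del 10.90.112.0/24 (clear depth 24)
  add 0.0.0.0/0 -> H1 at depth 0
  add 0.0.0.0/0 -> H2 at depth 0
  del 0.0.0.0/0 (clear depth 0)
  Q 81.177.97.226: descend 01010001101100010110 ; hops seen [H2,H1,H2] ; pick H2
  add 10.90.112.0/24 -> H1 at depth 24
  del 10.90.0.0/16 (clear depth 16)
  add 81.177.111.22/32 -> H1 at depth 32

== LOOKUPS ==
["H2","H1","H2","H1","H2","H2"]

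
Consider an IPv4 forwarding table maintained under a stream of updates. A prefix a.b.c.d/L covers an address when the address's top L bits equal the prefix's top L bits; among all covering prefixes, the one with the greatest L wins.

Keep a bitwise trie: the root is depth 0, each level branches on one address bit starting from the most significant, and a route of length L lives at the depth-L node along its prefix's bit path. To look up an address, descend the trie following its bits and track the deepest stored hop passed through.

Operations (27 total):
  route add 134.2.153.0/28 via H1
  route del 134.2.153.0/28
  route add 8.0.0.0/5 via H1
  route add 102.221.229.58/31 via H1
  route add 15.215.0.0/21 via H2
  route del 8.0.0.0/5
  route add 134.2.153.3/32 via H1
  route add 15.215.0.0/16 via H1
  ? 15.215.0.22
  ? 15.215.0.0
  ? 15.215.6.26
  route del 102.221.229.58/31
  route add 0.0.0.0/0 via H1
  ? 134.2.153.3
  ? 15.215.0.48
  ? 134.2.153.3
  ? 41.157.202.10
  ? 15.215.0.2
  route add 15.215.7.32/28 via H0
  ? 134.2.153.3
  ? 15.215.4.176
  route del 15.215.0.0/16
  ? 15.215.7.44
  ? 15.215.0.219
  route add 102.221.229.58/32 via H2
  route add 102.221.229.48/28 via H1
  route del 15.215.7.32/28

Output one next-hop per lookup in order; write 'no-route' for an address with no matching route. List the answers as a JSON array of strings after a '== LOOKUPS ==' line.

Trace:
  + 134.2.153.0/28 (H1) depth=28
  del 134.2.153.0/28 (clear depth 28)
  + 8.0.0.0/5 (H1) depth=5
  + 102.221.229.58/31 (H1) depth=31
  + 15.215.0.0/21 (H2) depth=21
  del 8.0.0.0/5 (clear depth 5)
  + 134.2.153.3/32 (H1) depth=32
  + 15.215.0.0/16 (H1) depth=16
  lookup 15.215.0.22: bits 000011111101011100000 walk d0:-→d1:-→d2:-→d3:-→d4:-→d5:-→d6:-→d7:-→d8:-→d9:-→d10:-→d11:-→d12:-→d13:-→d14:-→d15:-→d16:H1→d17:-→d18:-→d19:-→d20:-→d21:H2 -> H2
  lookup 15.215.0.0: bits 000011111101011100000 walk d0:-→d1:-→d2:-→d3:-→d4:-→d5:-→d6:-→d7:-→d8:-→d9:-→d10:-→d11:-→d12:-→d13:-→d14:-→d15:-→d16:H1→d17:-→d18:-→d19:-→d20:-→d21:H2 -> H2
  lookup 15.215.6.26: bits 000011111101011100000 walk d0:-→d1:-→d2:-→d3:-→d4:-→d5:-→d6:-→d7:-→d8:-→d9:-→d10:-→d11:-→d12:-→d13:-→d14:-→d15:-→d16:H1→d17:-→d18:-→d19:-→d20:-→d21:H2 -> H2
  del 102.221.229.58/31 (clear depth 31)
  + 0.0.0.0/0 (H1) depth=0
  lookup 134.2.153.3: bits 10000110000000101001100100000011 walk d0:H1→d1:-→d2:-→d3:-→d4:-→d5:-→d6:-→d7:-→d8:-→d9:-→d10:-→d11:-→d12:-→d13:-→d14:-→d15:-→d16:-→d17:-→d18:-→d19:-→d20:-→d21:-→d22:-→d23:-→d24:-→d25:-→d26:-→d27:-→d28:-→d29:-→d30:-→d31:-→d32:H1 -> H1
  lookup 15.215.0.48: bits 000011111101011100000 walk d0:H1→d1:-→d2:-→d3:-→d4:-→d5:-→d6:-→d7:-→d8:-→d9:-→d10:-→d11:-→d12:-→d13:-→d14:-→d15:-→d16:H1→d17:-→d18:-→d19:-→d20:-→d21:H2 -> H2
  lookup 134.2.153.3: bits 10000110000000101001100100000011 walk d0:H1→d1:-→d2:-→d3:-→d4:-→d5:-→d6:-→d7:-→d8:-→d9:-→d10:-→d11:-→d12:-→d13:-→d14:-→d15:-→d16:-→d17:-→d18:-→d19:-→d20:-→d21:-→d22:-→d23:-→d24:-→d25:-→d26:-→d27:-→d28:-→d29:-→d30:-→d31:-→d32:H1 -> H1
  lookup 41.157.202.10: bits 00 walk d0:H1→d1:-→d2:- -> H1
  lookup 15.215.0.2: bits 000011111101011100000 walk d0:H1→d1:-→d2:-→d3:-→d4:-→d5:-→d6:-→d7:-→d8:-→d9:-→d10:-→d11:-→d12:-→d13:-→d14:-→d15:-→d16:H1→d17:-→d18:-→d19:-→d20:-→d21:H2 -> H2
  + 15.215.7.32/28 (H0) depth=28
  lookup 134.2.153.3: bits 10000110000000101001100100000011 walk d0:H1→d1:-→d2:-→d3:-→d4:-→d5:-→d6:-→d7:-→d8:-→d9:-→d10:-→d11:-→d12:-→d13:-→d14:-→d15:-→d16:-→d17:-→d18:-→d19:-→d20:-→d21:-→d22:-→d23:-→d24:-→d25:-→d26:-→d27:-→d28:-→d29:-→d30:-→d31:-→d32:H1 -> H1
  lookup 15.215.4.176: bits 0000111111010111000001 walk d0:H1→d1:-→d2:-→d3:-→d4:-→d5:-→d6:-→d7:-→d8:-→d9:-→d10:-→d11:-→d12:-→d13:-→d14:-→d15:-→d16:H1→d17:-→d18:-→d19:-→d20:-→d21:H2→d22:- -> H2
  del 15.215.0.0/16 (clear depth 16)
  lookup 15.215.7.44: bits 0000111111010111000001110010 walk d0:H1→d1:-→d2:-→d3:-→d4:-→d5:-→d6:-→d7:-→d8:-→d9:-→d10:-→d11:-→d12:-→d13:-→d14:-→d15:-→d16:-→d17:-→d18:-→d19:-→d20:-→d21:H2→d22:-→d23:-→d24:-→d25:-→d26:-→d27:-→d28:H0 -> H0
  lookup 15.215.0.219: bits 000011111101011100000 walk d0:H1→d1:-→d2:-→d3:-→d4:-→d5:-→d6:-→d7:-→d8:-→d9:-→d10:-→d11:-→d12:-→d13:-→d14:-→d15:-→d16:-→d17:-→d18:-→d19:-→d20:-→d21:H2 -> H2
  + 102.221.229.58/32 (H2) depth=32
  + 102.221.229.48/28 (H1) depth=28
  del 15.215.7.32/28 (clear depth 28)

== LOOKUPS ==
["H2","H2","H2","H1","H2","H1","H1","H2","H1","H2","H0","H2"]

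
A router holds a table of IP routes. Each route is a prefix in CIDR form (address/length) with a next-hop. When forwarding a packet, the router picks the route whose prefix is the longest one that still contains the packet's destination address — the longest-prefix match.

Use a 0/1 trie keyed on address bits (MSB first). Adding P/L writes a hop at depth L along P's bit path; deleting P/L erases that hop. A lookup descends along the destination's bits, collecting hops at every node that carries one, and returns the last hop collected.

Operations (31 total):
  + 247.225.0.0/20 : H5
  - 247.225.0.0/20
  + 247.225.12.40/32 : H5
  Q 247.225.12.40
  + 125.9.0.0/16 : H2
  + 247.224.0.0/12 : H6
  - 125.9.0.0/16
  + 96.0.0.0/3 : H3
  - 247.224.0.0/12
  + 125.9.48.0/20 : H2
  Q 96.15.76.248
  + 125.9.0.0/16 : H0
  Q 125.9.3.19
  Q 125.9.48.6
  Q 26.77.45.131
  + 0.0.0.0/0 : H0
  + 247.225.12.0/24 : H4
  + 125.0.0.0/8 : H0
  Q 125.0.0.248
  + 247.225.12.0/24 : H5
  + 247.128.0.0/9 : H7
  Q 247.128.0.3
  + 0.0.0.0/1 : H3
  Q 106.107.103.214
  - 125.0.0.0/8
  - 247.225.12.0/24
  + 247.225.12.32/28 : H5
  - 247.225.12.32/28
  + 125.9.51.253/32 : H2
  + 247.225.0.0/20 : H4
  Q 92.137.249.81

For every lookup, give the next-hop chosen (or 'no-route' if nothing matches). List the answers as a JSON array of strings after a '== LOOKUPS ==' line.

Apply in order:
  add 247.225.0.0/20 -> H5 at depth 20
  - 247.225.0.0/20 clear@20
  add 247.225.12.40/32 -> H5 at depth 32
  ? 247.225.12.40  path d0:-→d1:-→d2:-→d3:-→d4:-→d5:-→d6:-→d7:-→d8:-→d9:-→d10:-→d11:-→d12:-→d13:-→d14:-→d15:-→d16:-→d17:-→d18:-→d19:-→d20:-→d21:-→d22:-→d23:-→d24:-→d25:-→d26:-→d27:-→d28:-→d29:-→d30:-→d31:-→d32:H5  best=H5
  add 125.9.0.0/16 -> H2 at depth 16
  add 247.224.0.0/12 -> H6 at depth 12
  - 125.9.0.0/16 clear@16
  add 96.0.0.0/3 -> H3 at depth 3
  - 247.224.0.0/12 clear@12
  add 125.9.48.0/20 -> H2 at depth 20
  ? 96.15.76.248  path d0:-→d1:-→d2:-→d3:H3  best=H3
  add 125.9.0.0/16 -> H0 at depth 16
  ? 125.9.3.19  path d0:-→d1:-→d2:-→d3:H3→d4:-→d5:-→d6:-→d7:-→d8:-→d9:-→d10:-→d11:-→d12:-→d13:-→d14:-→d15:-→d16:H0→d17:-→d18:-  best=H0
  ? 125.9.48.6  path d0:-→d1:-→d2:-→d3:H3→d4:-→d5:-→d6:-→d7:-→d8:-→d9:-→d10:-→d11:-→d12:-→d13:-→d14:-→d15:-→d16:H0→d17:-→d18:-→d19:-→d20:H2  best=H2
  ? 26.77.45.131  path d0:-→d1:-  best=no-route
  add 0.0.0.0/0 -> H0 at depth 0
  add 247.225.12.0/24 -> H4 at depth 24
  add 125.0.0.0/8 -> H0 at depth 8
  ? 125.0.0.248  path d0:H0→d1:-→d2:-→d3:H3→d4:-→d5:-→d6:-→d7:-→d8:H0→d9:-→d10:-→d11:-→d12:-  best=H0
  add 247.225.12.0/24 -> H5 at depth 24
  add 247.128.0.0/9 -> H7 at depth 9
  ? 247.128.0.3  path d0:H0→d1:-→d2:-→d3:-→d4:-→d5:-→d6:-→d7:-→d8:-→d9:H7  best=H7
  add 0.0.0.0/1 -> H3 at depth 1
  ? 106.107.103.214  path d0:H0→d1:H3→d2:-→d3:H3  best=H3
  - 125.0.0.0/8 clear@8
  - 247.225.12.0/24 clear@24
  add 247.225.12.32/28 -> H5 at depth 28
  - 247.225.12.32/28 clear@28
  add 125.9.51.253/32 -> H2 at depth 32
  add 247.225.0.0/20 -> H4 at depth 20
  ? 92.137.249.81  path d0:H0→d1:H3→d2:-  best=H3

== LOOKUPS ==
["H5","H3","H0","H2","no-route","H0","H7","H3","H3"]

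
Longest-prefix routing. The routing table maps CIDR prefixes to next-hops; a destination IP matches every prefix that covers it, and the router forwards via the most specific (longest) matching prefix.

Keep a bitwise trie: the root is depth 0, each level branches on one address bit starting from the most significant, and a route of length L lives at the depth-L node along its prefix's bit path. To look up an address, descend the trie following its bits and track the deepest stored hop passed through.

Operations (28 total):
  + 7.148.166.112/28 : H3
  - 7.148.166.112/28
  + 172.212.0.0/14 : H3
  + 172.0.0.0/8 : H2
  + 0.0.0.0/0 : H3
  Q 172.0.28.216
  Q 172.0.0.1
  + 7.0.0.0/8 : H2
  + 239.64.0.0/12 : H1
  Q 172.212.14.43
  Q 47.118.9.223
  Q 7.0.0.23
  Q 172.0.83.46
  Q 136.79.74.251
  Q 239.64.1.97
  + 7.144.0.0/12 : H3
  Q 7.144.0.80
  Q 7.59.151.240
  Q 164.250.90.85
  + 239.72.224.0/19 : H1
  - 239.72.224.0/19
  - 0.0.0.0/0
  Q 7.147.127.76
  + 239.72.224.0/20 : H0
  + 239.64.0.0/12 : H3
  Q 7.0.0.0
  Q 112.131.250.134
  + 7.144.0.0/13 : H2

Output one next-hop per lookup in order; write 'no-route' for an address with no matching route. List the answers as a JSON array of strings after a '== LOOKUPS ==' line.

Apply in order:
  + 7.148.166.112/28 (H3) depth=28
  - 7.148.166.112/28 clear@28
  + 172.212.0.0/14 (H3) depth=14
  + 172.0.0.0/8 (H2) depth=8
  + 0.0.0.0/0 (H3) depth=0
  ? 172.0.28.216  path d0:H3→d1:-→d2:-→d3:-→d4:-→d5:-→d6:-→d7:-→d8:H2  best=H2
  ? 172.0.0.1  path d0:H3→d1:-→d2:-→d3:-→d4:-→d5:-→d6:-→d7:-→d8:H2  best=H2
  + 7.0.0.0/8 (H2) depth=8
  + 239.64.0.0/12 (H1) depth=12
  ? 172.212.14.43  path d0:H3→d1:-→d2:-→d3:-→d4:-→d5:-→d6:-→d7:-→d8:H2→d9:-→d10:-→d11:-→d12:-→d13:-→d14:H3  best=H3
  ? 47.118.9.223  path d0:H3→d1:-→d2:-  best=H3
  ? 7.0.0.23  path d0:H3→d1:-→d2:-→d3:-→d4:-→d5:-→d6:-→d7:-→d8:H2  best=H2
  ? 172.0.83.46  path d0:H3→d1:-→d2:-→d3:-→d4:-→d5:-→d6:-→d7:-→d8:H2  best=H2
  ? 136.79.74.251  path d0:H3→d1:-→d2:-  best=H3
  ? 239.64.1.97  path d0:H3→d1:-→d2:-→d3:-→d4:-→d5:-→d6:-→d7:-→d8:-→d9:-→d10:-→d11:-→d12:H1  best=H1
  + 7.144.0.0/12 (H3) depth=12
  ? 7.144.0.80  path d0:H3→d1:-→d2:-→d3:-→d4:-→d5:-→d6:-→d7:-→d8:H2→d9:-→d10:-→d11:-→d12:H3→d13:-  best=H3
  ? 7.59.151.240  path d0:H3→d1:-→d2:-→d3:-→d4:-→d5:-→d6:-→d7:-→d8:H2  best=H2
  ? 164.250.90.85  path d0:H3→d1:-→d2:-→d3:-→d4:-  best=H3
  + 239.72.224.0/19 (H1) depth=19
  - 239.72.224.0/19 clear@19
  - 0.0.0.0/0 clear@0
  ? 7.147.127.76  path d0:-→d1:-→d2:-→d3:-→d4:-→d5:-→d6:-→d7:-→d8:H2→d9:-→d10:-→d11:-→d12:H3→d13:-  best=H3
  + 239.72.224.0/20 (H0) depth=20
  + 239.64.0.0/12 (H3) depth=12
  ? 7.0.0.0  path d0:-→d1:-→d2:-→d3:-→d4:-→d5:-→d6:-→d7:-→d8:H2  best=H2
  ? 112.131.250.134  path d0:-→d1:-  best=no-route
  + 7.144.0.0/13 (H2) depth=13

== LOOKUPS ==
["H2","H2","H3","H3","H2","H2","H3","H1","H3","H2","H3","H3","H2","no-route"]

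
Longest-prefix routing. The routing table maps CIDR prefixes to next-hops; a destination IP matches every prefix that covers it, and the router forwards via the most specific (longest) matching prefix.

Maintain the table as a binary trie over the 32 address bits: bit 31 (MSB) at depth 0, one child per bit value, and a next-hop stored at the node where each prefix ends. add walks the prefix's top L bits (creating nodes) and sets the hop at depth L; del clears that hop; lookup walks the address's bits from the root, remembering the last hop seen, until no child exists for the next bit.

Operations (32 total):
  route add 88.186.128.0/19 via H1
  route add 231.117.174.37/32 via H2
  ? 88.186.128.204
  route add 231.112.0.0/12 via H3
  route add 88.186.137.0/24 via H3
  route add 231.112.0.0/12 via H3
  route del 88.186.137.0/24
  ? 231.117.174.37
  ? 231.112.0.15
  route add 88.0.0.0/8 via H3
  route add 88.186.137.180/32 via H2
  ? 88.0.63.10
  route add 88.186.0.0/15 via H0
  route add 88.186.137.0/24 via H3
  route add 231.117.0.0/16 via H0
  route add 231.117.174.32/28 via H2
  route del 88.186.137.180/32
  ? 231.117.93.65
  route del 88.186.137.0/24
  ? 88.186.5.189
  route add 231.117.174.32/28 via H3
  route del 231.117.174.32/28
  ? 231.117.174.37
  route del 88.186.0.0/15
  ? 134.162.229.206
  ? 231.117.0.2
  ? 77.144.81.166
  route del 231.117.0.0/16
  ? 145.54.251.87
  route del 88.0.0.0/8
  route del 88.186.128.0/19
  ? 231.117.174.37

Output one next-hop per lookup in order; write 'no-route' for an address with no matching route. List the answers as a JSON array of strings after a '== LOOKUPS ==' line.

Trace:
  + 88.186.128.0/19 (H1) depth=19
  + 231.117.174.37/32 (H2) depth=32
  lookup 88.186.128.204: bits 0101100010111010100 walk d0:-→d1:-→d2:-→d3:-→d4:-→d5:-→d6:-→d7:-→d8:-→d9:-→d10:-→d11:-→d12:-→d13:-→d14:-→d15:-→d16:-→d17:-→d18:-→d19:H1 -> H1
  + 231.112.0.0/12 (H3) depth=12
  + 88.186.137.0/24 (H3) depth=24
  + 231.112.0.0/12 (H3) depth=12
  - 88.186.137.0/24 clear@24
  lookup 231.117.174.37: bits 11100111011101011010111000100101 walk d0:-→d1:-→d2:-→d3:-→d4:-→d5:-→d6:-→d7:-→d8:-→d9:-→d10:-→d11:-→d12:H3→d13:-→d14:-→d15:-→d16:-→d17:-→d18:-→d19:-→d20:-→d21:-→d22:-→d23:-→d24:-→d25:-→d26:-→d27:-→d28:-→d29:-→d30:-→d31:-→d32:H2 -> H2
  lookup 231.112.0.15: bits 1110011101110 walk d0:-→d1:-→d2:-→d3:-→d4:-→d5:-→d6:-→d7:-→d8:-→d9:-→d10:-→d11:-→d12:H3→d13:- -> H3
  + 88.0.0.0/8 (H3) depth=8
  + 88.186.137.180/32 (H2) depth=32
  lookup 88.0.63.10: bits 01011000 walk d0:-→d1:-→d2:-→d3:-→d4:-→d5:-→d6:-→d7:-→d8:H3 -> H3
  + 88.186.0.0/15 (H0) depth=15
  + 88.186.137.0/24 (H3) depth=24
  + 231.117.0.0/16 (H0) depth=16
  + 231.117.174.32/28 (H2) depth=28
  - 88.186.137.180/32 clear@32
  lookup 231.117.93.65: bits 1110011101110101 walk d0:-→d1:-→d2:-→d3:-→d4:-→d5:-→d6:-→d7:-→d8:-→d9:-→d10:-→d11:-→d12:H3→d13:-→d14:-→d15:-→d16:H0 -> H0
  - 88.186.137.0/24 clear@24
  lookup 88.186.5.189: bits 0101100010111010 walk d0:-→d1:-→d2:-→d3:-→d4:-→d5:-→d6:-→d7:-→d8:H3→d9:-→d10:-→d11:-→d12:-→d13:-→d14:-→d15:H0→d16:- -> H0
  + 231.117.174.32/28 (H3) depth=28
  - 231.117.174.32/28 clear@28
  lookup 231.117.174.37: bits 11100111011101011010111000100101 walk d0:-→d1:-→d2:-→d3:-→d4:-→d5:-→d6:-→d7:-→d8:-→d9:-→d10:-→d11:-→d12:H3→d13:-→d14:-→d15:-→d16:H0→d17:-→d18:-→d19:-→d20:-→d21:-→d22:-→d23:-→d24:-→d25:-→d26:-→d27:-→d28:-→d29:-→d30:-→d31:-→d32:H2 -> H2
  - 88.186.0.0/15 clear@15
  lookup 134.162.229.206: bits 1 walk d0:-→d1:- -> no-route
  lookup 231.117.0.2: bits 1110011101110101 walk d0:-→d1:-→d2:-→d3:-→d4:-→d5:-→d6:-→d7:-→d8:-→d9:-→d10:-→d11:-→d12:H3→d13:-→d14:-→d15:-→d16:H0 -> H0
  lookup 77.144.81.166: bits 010 walk d0:-→d1:-→d2:-→d3:- -> no-route
  - 231.117.0.0/16 clear@16
  lookup 145.54.251.87: bits 1 walk d0:-→d1:- -> no-route
  - 88.0.0.0/8 clear@8
  - 88.186.128.0/19 clear@19
  lookup 231.117.174.37: bits 11100111011101011010111000100101 walk d0:-→d1:-→d2:-→d3:-→d4:-→d5:-→d6:-→d7:-→d8:-→d9:-→d10:-→d11:-→d12:H3→d13:-→d14:-→d15:-→d16:-→d17:-→d18:-→d19:-→d20:-→d21:-→d22:-→d23:-→d24:-→d25:-→d26:-→d27:-→d28:-→d29:-→d30:-→d31:-→d32:H2 -> H2

== LOOKUPS ==
["H1","H2","H3","H3","H0","H0","H2","no-route","H0","no-route","no-route","H2"]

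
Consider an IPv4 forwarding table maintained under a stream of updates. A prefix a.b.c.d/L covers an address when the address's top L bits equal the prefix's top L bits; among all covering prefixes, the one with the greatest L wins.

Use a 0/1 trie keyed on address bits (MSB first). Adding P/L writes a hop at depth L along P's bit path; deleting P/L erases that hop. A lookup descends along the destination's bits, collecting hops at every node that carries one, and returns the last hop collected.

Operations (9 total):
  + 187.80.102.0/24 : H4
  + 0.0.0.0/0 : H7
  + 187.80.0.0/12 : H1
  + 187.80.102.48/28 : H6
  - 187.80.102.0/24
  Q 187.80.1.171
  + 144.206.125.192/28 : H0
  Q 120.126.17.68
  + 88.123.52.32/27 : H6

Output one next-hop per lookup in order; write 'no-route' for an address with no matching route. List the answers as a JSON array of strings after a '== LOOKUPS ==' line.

Process each operation:
  add 187.80.102.0/24 -> H4 at depth 24
  add 0.0.0.0/0 -> H7 at depth 0
  add 187.80.0.0/12 -> H1 at depth 12
  add 187.80.102.48/28 -> H6 at depth 28
  - 187.80.102.0/24 clear@24
  Q 187.80.1.171: descend 10111011010100000 ; hops seen [H7,H1] ; pick H1
  add 144.206.125.192/28 -> H0 at depth 28
  Q 120.126.17.68: descend ε ; hops seen [H7] ; pick H7
  add 88.123.52.32/27 -> H6 at depth 27

== LOOKUPS ==
["H1","H7"]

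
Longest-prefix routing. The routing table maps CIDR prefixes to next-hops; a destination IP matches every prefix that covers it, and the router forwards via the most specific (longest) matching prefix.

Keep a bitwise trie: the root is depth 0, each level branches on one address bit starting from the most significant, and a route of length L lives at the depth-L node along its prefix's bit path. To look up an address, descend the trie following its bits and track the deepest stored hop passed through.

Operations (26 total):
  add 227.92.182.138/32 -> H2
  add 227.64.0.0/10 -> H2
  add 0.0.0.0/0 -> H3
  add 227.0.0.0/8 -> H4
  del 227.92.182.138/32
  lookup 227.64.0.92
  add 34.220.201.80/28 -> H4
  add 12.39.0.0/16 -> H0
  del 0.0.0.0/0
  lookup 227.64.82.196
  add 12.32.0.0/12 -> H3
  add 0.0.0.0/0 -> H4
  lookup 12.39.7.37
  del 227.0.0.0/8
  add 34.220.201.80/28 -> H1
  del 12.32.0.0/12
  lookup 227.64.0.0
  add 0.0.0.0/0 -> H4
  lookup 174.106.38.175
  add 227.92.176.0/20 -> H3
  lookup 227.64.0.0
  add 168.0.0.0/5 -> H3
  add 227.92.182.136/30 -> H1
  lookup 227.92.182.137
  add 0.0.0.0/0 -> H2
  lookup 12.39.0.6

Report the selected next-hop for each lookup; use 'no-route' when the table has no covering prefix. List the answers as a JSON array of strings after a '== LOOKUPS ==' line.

Trace:
  add 227.92.182.138/32 -> H2 at depth 32
  add 227.64.0.0/10 -> H2 at depth 10
  add 0.0.0.0/0 -> H3 at depth 0
  add 227.0.0.0/8 -> H4 at depth 8
  del 227.92.182.138/32 (clear depth 32)
  lookup 227.64.0.92: bits 11100011010 walk d0:H3→d1:-→d2:-→d3:-→d4:-→d5:-→d6:-→d7:-→d8:H4→d9:-→d10:H2→d11:- -> H2
  add 34.220.201.80/28 -> H4 at depth 28
  add 12.39.0.0/16 -> H0 at depth 16
  del 0.0.0.0/0 (clear depth 0)
  lookup 227.64.82.196: bits 11100011010 walk d0:-→d1:-→d2:-→d3:-→d4:-→d5:-→d6:-→d7:-→d8:H4→d9:-→d10:H2→d11:- -> H2
  add 12.32.0.0/12 -> H3 at depth 12
  add 0.0.0.0/0 -> H4 at depth 0
  lookup 12.39.7.37: bits 0000110000100111 walk d0:H4→d1:-→d2:-→d3:-→d4:-→d5:-→d6:-→d7:-→d8:-→d9:-→d10:-→d11:-→d12:H3→d13:-→d14:-→d15:-→d16:H0 -> H0
  del 227.0.0.0/8 (clear depth 8)
  add 34.220.201.80/28 -> H1 at depth 28
  del 12.32.0.0/12 (clear depth 12)
  lookup 227.64.0.0: bits 11100011010 walk d0:H4→d1:-→d2:-→d3:-→d4:-→d5:-→d6:-→d7:-→d8:-→d9:-→d10:H2→d11:- -> H2
  add 0.0.0.0/0 -> H4 at depth 0
  lookup 174.106.38.175: bits 1 walk d0:H4→d1:- -> H4
  add 227.92.176.0/20 -> H3 at depth 20
  lookup 227.64.0.0: bits 11100011010 walk d0:H4→d1:-→d2:-→d3:-→d4:-→d5:-→d6:-→d7:-→d8:-→d9:-→d10:H2→d11:- -> H2
  add 168.0.0.0/5 -> H3 at depth 5
  add 227.92.182.136/30 -> H1 at depth 30
  lookup 227.92.182.137: bits 111000110101110010110110100010 walk d0:H4→d1:-→d2:-→d3:-→d4:-→d5:-→d6:-→d7:-→d8:-→d9:-→d10:H2→d11:-→d12:-→d13:-→d14:-→d15:-→d16:-→d17:-→d18:-→d19:-→d20:H3→d21:-→d22:-→d23:-→d24:-→d25:-→d26:-→d27:-→d28:-→d29:-→d30:H1 -> H1
  add 0.0.0.0/0 -> H2 at depth 0
  lookup 12.39.0.6: bits 0000110000100111 walk d0:H2→d1:-→d2:-→d3:-→d4:-→d5:-→d6:-→d7:-→d8:-→d9:-→d10:-→d11:-→d12:-→d13:-→d14:-→d15:-→d16:H0 -> H0

== LOOKUPS ==
["H2","H2","H0","H2","H4","H2","H1","H0"]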